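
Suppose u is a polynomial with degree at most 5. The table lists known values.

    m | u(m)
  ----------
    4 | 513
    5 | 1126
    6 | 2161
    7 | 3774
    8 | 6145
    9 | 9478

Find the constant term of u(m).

First differences: 613, 1035, 1613, 2371, 3333. Second differences: 422, 578, 758, 962. Third differences: 156, 180, 204. Fourth differences: 24, 24.
Level-4 differences are constant, so u has degree 4.
Fitting a degree-4 polynomial gives u(m) = m^4 + 4m³ + 1.
The constant term is u(0) = 1.

1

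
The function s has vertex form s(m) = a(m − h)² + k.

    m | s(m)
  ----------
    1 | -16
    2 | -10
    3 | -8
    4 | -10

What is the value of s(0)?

First differences 6, 2, -2; second difference -4 = 2a, so a = -2.
Expanding, the m-coefficient is −2ah = 4h; matching it to the data gives h = 3, and then k = -8.
So s(m) = -2(m − 3)² − 8.
s(0) = -2·(-3)² − 8 = -26.

-26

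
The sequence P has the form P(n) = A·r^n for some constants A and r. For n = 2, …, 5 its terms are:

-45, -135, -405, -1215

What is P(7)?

Consecutive ratio: -135/(-45) = 3, and -405/(-135) = 3, so r = 3.
Then A·3^2 = -45 gives A = -5, and P(n) = -5·3^n.
P(7) = -5·3^7 = -10935.

-10935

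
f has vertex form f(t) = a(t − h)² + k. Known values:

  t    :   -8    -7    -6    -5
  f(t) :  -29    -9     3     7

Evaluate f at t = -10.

-93

First differences 20, 12, 4; second difference -8 = 2a, so a = -4.
Expanding, the t-coefficient is −2ah = 8h; matching it to the data gives h = -5, and then k = 7.
So f(t) = -4(t + 5)² + 7.
f(-10) = -4·(-5)² + 7 = -93.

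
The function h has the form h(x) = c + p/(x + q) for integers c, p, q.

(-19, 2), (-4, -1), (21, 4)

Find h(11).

(h(x) − c)(x + q) = p for each data point; the three points give a linear system in c and q, then p follows.
Solving: c = 3, q = -1, p = 20, so h(x) = 3 + 20/(x − 1).
Then h(11) = 3 + 20/10 = 5.

5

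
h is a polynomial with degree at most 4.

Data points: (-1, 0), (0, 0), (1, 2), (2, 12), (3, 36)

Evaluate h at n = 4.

80

First differences: 0, 2, 10, 24. Second differences: 2, 8, 14. Third differences: 6, 6.
Level-3 differences are constant, so h has degree 3.
Extending the table by one column gives the next first difference 44, so h(4) = 36 + 44 = 80.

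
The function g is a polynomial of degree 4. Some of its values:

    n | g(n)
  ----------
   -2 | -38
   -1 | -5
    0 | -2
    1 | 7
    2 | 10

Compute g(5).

Write g(n) = an^4 + bn³ + cn² + dn + e; the 5 given values yield a linear system in the 5 coefficients.
Solving, g(n) = -2n^4 + 2n³ + 5n² + 4n - 2.
Then g(5) = -857.

-857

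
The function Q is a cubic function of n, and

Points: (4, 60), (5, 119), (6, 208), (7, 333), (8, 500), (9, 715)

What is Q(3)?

First differences: 59, 89, 125, 167, 215. Second differences: 30, 36, 42, 48. Third differences: 6, 6, 6.
Level-3 differences are constant, so Q has degree 3.
Fitting a degree-3 polynomial gives Q(n) = n³ - 2n + 4.
Then Q(3) = 25.

25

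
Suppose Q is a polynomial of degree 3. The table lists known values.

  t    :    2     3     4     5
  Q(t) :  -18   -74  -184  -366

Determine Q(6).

Write Q(t) = at³ + bt² + ct + d; the 4 given values yield a linear system in the 4 coefficients.
Solving, Q(t) = -3t³ + t + 4.
Then Q(6) = -638.

-638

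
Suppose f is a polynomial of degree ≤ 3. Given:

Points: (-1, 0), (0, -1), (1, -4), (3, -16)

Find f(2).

Write f(x) = ax³ + bx² + cx + d; the 4 given values yield a linear system in the 4 coefficients.
Solving, the leading coefficient vanishes, and f(x) = -x² - 2x - 1.
Then f(2) = -9.

-9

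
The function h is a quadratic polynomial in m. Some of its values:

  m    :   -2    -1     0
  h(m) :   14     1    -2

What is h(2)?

22

Write h(m) = am² + bm + c; the 3 given values yield a linear system in the 3 coefficients.
Solving, h(m) = 5m² + 2m - 2.
Then h(2) = 22.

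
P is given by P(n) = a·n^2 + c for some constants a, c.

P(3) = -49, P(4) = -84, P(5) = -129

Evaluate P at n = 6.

-184

From P(3) = -49 and P(4) = -84: 9a + c = -49 and 16a + c = -84.
Subtracting: 7a = -35, so a = -5; then c = -49 − (-5)·9 = -4.
So P(n) = -5n² − 4, and P(6) = -184.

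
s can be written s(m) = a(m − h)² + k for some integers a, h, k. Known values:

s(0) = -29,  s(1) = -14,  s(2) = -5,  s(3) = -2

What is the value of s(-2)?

-77

First differences 15, 9, 3; second difference -6 = 2a, so a = -3.
Expanding, the m-coefficient is −2ah = 6h; matching it to the data gives h = 3, and then k = -2.
So s(m) = -3(m − 3)² − 2.
s(-2) = -3·(-5)² − 2 = -77.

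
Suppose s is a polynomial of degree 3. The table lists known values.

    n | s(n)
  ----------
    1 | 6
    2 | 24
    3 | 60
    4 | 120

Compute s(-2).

Write s(n) = an³ + bn² + cn + d; the 4 given values yield a linear system in the 4 coefficients.
Solving, s(n) = n³ + 3n² + 2n.
Then s(-2) = 0.

0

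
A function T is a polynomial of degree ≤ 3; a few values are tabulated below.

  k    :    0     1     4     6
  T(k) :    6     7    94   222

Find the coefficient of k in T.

Write T(k) = ak³ + bk² + ck + d; the 4 given values yield a linear system in the 4 coefficients.
Solving, the leading coefficient vanishes, and T(k) = 7k² - 6k + 6.
The coefficient of k is -6.

-6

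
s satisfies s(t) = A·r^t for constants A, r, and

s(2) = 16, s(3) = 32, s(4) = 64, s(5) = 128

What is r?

2

Consecutive ratio: 32/16 = 2, and 64/32 = 2, so r = 2.
Then A·2^2 = 16 gives A = 4, and s(t) = 4·2^t.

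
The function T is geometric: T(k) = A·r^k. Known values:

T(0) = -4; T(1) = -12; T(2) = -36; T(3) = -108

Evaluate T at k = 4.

Consecutive ratio: -12/(-4) = 3, and -36/(-12) = 3, so r = 3.
Then A·3^0 = -4 gives A = -4, and T(k) = -4·3^k.
T(4) = -4·3^4 = -324.

-324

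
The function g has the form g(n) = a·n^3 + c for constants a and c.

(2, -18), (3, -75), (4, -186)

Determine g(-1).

9

From g(2) = -18 and g(3) = -75: 8a + c = -18 and 27a + c = -75.
Subtracting: 19a = -57, so a = -3; then c = -18 − (-3)·8 = 6.
So g(n) = -3n³ + 6, and g(-1) = 9.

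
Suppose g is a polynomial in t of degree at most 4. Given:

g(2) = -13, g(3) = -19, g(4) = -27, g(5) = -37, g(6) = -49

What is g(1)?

Write g(t) = at^4 + bt³ + ct² + dt + e; the 5 given values yield a linear system in the 5 coefficients.
Solving, the top 2 coefficients vanish, and g(t) = -t² - t - 7.
Then g(1) = -9.

-9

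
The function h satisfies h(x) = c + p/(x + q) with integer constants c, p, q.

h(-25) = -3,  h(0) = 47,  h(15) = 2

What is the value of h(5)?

(h(x) − c)(x + q) = p for each data point; the three points give a linear system in c and q, then p follows.
Solving: c = -1, q = 1, p = 48, so h(x) = -1 + 48/(x + 1).
Then h(5) = -1 + 48/6 = 7.

7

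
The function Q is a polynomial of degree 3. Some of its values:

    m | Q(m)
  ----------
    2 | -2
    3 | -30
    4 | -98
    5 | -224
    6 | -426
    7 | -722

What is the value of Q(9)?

First differences: -28, -68, -126, -202, -296. Second differences: -40, -58, -76, -94. Third differences: -18, -18, -18.
Level-3 differences are constant, so Q has degree 3.
Fitting a degree-3 polynomial gives Q(m) = -3m³ + 7m² - 6m + 6.
Then Q(9) = -1668.

-1668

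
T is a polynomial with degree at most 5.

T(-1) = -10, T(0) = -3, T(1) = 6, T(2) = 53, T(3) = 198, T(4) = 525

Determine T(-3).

-42

First differences: 7, 9, 47, 145, 327. Second differences: 2, 38, 98, 182. Third differences: 36, 60, 84. Fourth differences: 24, 24.
Level-4 differences are constant, so T has degree 4.
Fitting a degree-4 polynomial gives T(x) = x^4 + 4x³ + 4x - 3.
Then T(-3) = -42.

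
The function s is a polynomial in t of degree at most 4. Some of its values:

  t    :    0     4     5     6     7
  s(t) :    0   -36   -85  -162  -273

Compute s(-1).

-1

Write s(t) = at^4 + bt³ + ct² + dt + e; the 5 given values yield a linear system in the 5 coefficients.
Solving, the leading coefficient vanishes, and s(t) = -t³ + t² + 3t.
Then s(-1) = -1.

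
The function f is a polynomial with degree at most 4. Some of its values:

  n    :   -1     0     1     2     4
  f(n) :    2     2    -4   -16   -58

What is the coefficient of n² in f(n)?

-3

Write f(n) = an^4 + bn³ + cn² + dn + e; the 5 given values yield a linear system in the 5 coefficients.
Solving, the top 2 coefficients vanish, and f(n) = -3n² - 3n + 2.
The coefficient of n² is -3.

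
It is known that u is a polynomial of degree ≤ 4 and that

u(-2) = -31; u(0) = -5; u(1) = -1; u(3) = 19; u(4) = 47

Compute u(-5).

Write u(x) = ax^4 + bx³ + cx² + dx + e; the 5 given values yield a linear system in the 5 coefficients.
Solving, the leading coefficient vanishes, and u(x) = x³ - 2x² + 5x - 5.
Then u(-5) = -205.

-205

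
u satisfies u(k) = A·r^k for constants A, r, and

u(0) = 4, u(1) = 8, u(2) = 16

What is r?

2

Consecutive ratio: 8/4 = 2, and 16/8 = 2, so r = 2.
Then A·2^0 = 4 gives A = 4, and u(k) = 4·2^k.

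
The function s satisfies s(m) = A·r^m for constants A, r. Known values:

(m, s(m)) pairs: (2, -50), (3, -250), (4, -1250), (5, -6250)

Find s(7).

Consecutive ratio: -250/(-50) = 5, and -1250/(-250) = 5, so r = 5.
Then A·5^2 = -50 gives A = -2, and s(m) = -2·5^m.
s(7) = -2·5^7 = -156250.

-156250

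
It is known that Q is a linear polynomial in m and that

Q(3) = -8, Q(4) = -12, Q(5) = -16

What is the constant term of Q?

4

First differences: -4, -4.
Level-1 differences are constant, so Q has degree 1.
Fitting a degree-1 polynomial gives Q(m) = -4m + 4.
The constant term is Q(0) = 4.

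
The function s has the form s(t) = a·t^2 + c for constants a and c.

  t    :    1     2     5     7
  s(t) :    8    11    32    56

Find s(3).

From s(1) = 8 and s(2) = 11: 1a + c = 8 and 4a + c = 11.
Subtracting: 3a = 3, so a = 1; then c = 8 − 1·1 = 7.
So s(t) = 1t² + 7, and s(3) = 16.

16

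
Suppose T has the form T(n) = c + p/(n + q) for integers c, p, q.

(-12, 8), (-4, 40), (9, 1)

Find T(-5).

22

(T(n) − c)(n + q) = p for each data point; the three points give a linear system in c and q, then p follows.
Solving: c = 4, q = 3, p = -36, so T(n) = 4 − 36/(n + 3).
Then T(-5) = 4 − 36/(-2) = 22.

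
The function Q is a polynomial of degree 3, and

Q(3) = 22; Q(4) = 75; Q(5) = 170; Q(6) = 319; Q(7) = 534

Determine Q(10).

1695

Write Q(n) = an³ + bn² + cn + d; the 5 given values yield a linear system in the 4 coefficients.
Solving, Q(n) = 2n³ - 3n² - 5.
Then Q(10) = 1695.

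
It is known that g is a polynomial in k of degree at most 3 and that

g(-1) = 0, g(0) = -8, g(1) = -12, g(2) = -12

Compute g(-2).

First differences: -8, -4, 0. Second differences: 4, 4.
Level-2 differences are constant, so g has degree 2.
Fitting a degree-2 polynomial gives g(k) = 2k² - 6k - 8.
Then g(-2) = 12.

12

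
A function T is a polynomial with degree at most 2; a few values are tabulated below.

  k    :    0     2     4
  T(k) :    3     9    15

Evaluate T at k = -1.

Write T(k) = ak² + bk + c; the 3 given values yield a linear system in the 3 coefficients.
Solving, the leading coefficient vanishes, and T(k) = 3k + 3.
Then T(-1) = 0.

0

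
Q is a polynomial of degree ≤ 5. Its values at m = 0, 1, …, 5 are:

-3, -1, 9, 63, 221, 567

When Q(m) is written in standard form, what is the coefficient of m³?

0

First differences: 2, 10, 54, 158, 346. Second differences: 8, 44, 104, 188. Third differences: 36, 60, 84. Fourth differences: 24, 24.
Level-4 differences are constant, so Q has degree 4.
Fitting a degree-4 polynomial gives Q(m) = m^4 - 3m² + 4m - 3.
The coefficient of m³ is 0.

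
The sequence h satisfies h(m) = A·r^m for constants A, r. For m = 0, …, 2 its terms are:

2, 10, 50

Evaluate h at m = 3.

Consecutive ratio: 10/2 = 5, and 50/10 = 5, so r = 5.
Then A·5^0 = 2 gives A = 2, and h(m) = 2·5^m.
h(3) = 2·5^3 = 250.

250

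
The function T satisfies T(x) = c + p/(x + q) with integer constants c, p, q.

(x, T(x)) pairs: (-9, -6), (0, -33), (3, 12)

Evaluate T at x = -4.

(T(x) − c)(x + q) = p for each data point; the three points give a linear system in c and q, then p follows.
Solving: c = -3, q = -1, p = 30, so T(x) = -3 + 30/(x − 1).
Then T(-4) = -3 + 30/(-5) = -9.

-9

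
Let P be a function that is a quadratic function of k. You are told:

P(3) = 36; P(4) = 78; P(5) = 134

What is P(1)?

Write P(k) = ak² + bk + c; the 3 given values yield a linear system in the 3 coefficients.
Solving, P(k) = 7k² - 7k - 6.
Then P(1) = -6.

-6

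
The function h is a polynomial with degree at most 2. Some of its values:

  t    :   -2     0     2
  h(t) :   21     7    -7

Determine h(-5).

42

Write h(t) = at² + bt + c; the 3 given values yield a linear system in the 3 coefficients.
Solving, the leading coefficient vanishes, and h(t) = -7t + 7.
Then h(-5) = 42.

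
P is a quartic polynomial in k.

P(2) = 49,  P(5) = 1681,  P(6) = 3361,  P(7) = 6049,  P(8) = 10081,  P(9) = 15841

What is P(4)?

721

Write P(k) = ak^4 + bk³ + ck² + dk + e; the 6 given values yield a linear system in the 5 coefficients.
Solving, P(k) = 2k^4 + 4k³ - 2k² - 4k + 1.
Then P(4) = 721.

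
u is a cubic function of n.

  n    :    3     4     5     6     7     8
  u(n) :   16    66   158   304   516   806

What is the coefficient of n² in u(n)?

-3

Write u(n) = an³ + bn² + cn + d; the 6 given values yield a linear system in the 4 coefficients.
Solving, u(n) = 2n³ - 3n² - 3n - 2.
The coefficient of n² is -3.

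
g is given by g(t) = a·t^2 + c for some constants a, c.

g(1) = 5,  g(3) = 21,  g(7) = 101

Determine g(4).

35

From g(1) = 5 and g(3) = 21: 1a + c = 5 and 9a + c = 21.
Subtracting: 8a = 16, so a = 2; then c = 5 − 2·1 = 3.
So g(t) = 2t² + 3, and g(4) = 35.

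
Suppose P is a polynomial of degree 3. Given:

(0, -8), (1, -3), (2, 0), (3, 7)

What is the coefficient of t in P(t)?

8

Write P(t) = at³ + bt² + ct + d; the 4 given values yield a linear system in the 4 coefficients.
Solving, P(t) = t³ - 4t² + 8t - 8.
The coefficient of t is 8.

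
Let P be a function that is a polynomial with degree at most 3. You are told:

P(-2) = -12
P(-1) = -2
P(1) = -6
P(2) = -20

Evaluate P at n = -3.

Write P(n) = an³ + bn² + cn + d; the 4 given values yield a linear system in the 4 coefficients.
Solving, the leading coefficient vanishes, and P(n) = -4n² - 2n.
Then P(-3) = -30.

-30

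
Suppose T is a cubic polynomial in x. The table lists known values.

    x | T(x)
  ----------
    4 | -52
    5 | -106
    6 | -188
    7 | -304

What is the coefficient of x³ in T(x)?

Write T(x) = ax³ + bx² + cx + d; the 4 given values yield a linear system in the 4 coefficients.
Solving, T(x) = -x³ + x² - 2x + 4.
The coefficient of x³ is -1.

-1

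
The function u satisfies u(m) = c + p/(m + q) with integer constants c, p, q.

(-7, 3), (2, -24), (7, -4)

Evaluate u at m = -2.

8

(u(m) − c)(m + q) = p for each data point; the three points give a linear system in c and q, then p follows.
Solving: c = 0, q = -1, p = -24, so u(m) = -24/(m − 1).
Then u(-2) = 0 − 24/(-3) = 8.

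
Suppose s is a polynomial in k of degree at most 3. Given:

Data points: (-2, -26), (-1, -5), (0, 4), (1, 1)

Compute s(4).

-80

Write s(k) = ak³ + bk² + ck + d; the 4 given values yield a linear system in the 4 coefficients.
Solving, the leading coefficient vanishes, and s(k) = -6k² + 3k + 4.
Then s(4) = -80.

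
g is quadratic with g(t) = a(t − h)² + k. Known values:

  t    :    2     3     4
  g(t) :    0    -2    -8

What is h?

2

First differences -2, -6; second difference -4 = 2a, so a = -2.
Expanding, the t-coefficient is −2ah = 4h; matching it to the data gives h = 2, and then k = 0.
So g(t) = -2(t − 2)² + 0.
Hence h = 2.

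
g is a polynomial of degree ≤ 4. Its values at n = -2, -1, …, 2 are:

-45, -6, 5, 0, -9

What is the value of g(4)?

9

First differences: 39, 11, -5, -9. Second differences: -28, -16, -4. Third differences: 12, 12.
Level-3 differences are constant, so g has degree 3.
Fitting a degree-3 polynomial gives g(n) = 2n³ - 8n² + n + 5.
Then g(4) = 9.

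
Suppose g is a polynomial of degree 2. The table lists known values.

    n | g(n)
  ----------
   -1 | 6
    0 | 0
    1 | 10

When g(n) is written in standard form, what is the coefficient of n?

2

Write g(n) = an² + bn + c; the 3 given values yield a linear system in the 3 coefficients.
Solving, g(n) = 8n² + 2n.
The coefficient of n is 2.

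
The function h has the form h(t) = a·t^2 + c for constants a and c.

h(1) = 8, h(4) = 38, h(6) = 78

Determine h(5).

From h(1) = 8 and h(4) = 38: 1a + c = 8 and 16a + c = 38.
Subtracting: 15a = 30, so a = 2; then c = 8 − 2·1 = 6.
So h(t) = 2t² + 6, and h(5) = 56.

56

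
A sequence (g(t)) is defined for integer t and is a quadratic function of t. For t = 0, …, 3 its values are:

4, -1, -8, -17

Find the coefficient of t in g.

-4

First differences: -5, -7, -9. Second differences: -2, -2.
Level-2 differences are constant, so g has degree 2.
Fitting a degree-2 polynomial gives g(t) = -t² - 4t + 4.
The coefficient of t is -4.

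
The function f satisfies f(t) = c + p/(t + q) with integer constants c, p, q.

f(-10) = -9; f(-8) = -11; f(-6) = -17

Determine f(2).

-1

(f(t) − c)(t + q) = p for each data point; the three points give a linear system in c and q, then p follows.
Solving: c = -5, q = 4, p = 24, so f(t) = -5 + 24/(t + 4).
Then f(2) = -5 + 24/6 = -1.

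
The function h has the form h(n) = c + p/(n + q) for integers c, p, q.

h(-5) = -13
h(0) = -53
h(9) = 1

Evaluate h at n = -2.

-21

(h(n) − c)(n + q) = p for each data point; the three points give a linear system in c and q, then p follows.
Solving: c = -5, q = -1, p = 48, so h(n) = -5 + 48/(n − 1).
Then h(-2) = -5 + 48/(-3) = -21.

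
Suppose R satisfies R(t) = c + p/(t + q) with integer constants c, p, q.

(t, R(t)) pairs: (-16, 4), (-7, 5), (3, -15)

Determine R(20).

2

(R(t) − c)(t + q) = p for each data point; the three points give a linear system in c and q, then p follows.
Solving: c = 3, q = -2, p = -18, so R(t) = 3 − 18/(t − 2).
Then R(20) = 3 − 18/18 = 2.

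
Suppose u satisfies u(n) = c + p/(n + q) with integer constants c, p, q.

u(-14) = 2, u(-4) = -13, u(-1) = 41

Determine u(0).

(u(n) − c)(n + q) = p for each data point; the three points give a linear system in c and q, then p follows.
Solving: c = 5, q = 2, p = 36, so u(n) = 5 + 36/(n + 2).
Then u(0) = 5 + 36/2 = 23.

23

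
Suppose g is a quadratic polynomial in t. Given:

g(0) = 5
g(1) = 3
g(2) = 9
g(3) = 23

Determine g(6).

113

First differences: -2, 6, 14. Second differences: 8, 8.
Level-2 differences are constant, so g has degree 2.
Fitting a degree-2 polynomial gives g(t) = 4t² - 6t + 5.
Then g(6) = 113.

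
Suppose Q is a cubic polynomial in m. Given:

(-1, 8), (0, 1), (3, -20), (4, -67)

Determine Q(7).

-496

Write Q(m) = am³ + bm² + cm + d; the 4 given values yield a linear system in the 4 coefficients.
Solving, Q(m) = -2m³ + 4m² - m + 1.
Then Q(7) = -496.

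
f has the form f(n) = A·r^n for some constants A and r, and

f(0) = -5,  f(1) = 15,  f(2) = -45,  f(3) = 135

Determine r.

-3

Consecutive ratio: 15/(-5) = -3, and -45/15 = -3, so r = -3.
Then A·(-3)^0 = -5 gives A = -5, and f(n) = -5·(-3)^n.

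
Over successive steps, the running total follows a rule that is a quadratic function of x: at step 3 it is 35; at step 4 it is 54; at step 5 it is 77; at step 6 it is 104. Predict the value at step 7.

Write the value at x as u(x).
First differences: 19, 23, 27. Second differences: 4, 4.
Level-2 differences are constant, so u has degree 2.
Fitting a degree-2 polynomial gives u(x) = 2x² + 5x + 2.
Then u(7) = 135.

135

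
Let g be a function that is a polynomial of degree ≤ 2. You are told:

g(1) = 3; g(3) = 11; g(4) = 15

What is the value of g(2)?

Write g(n) = an² + bn + c; the 3 given values yield a linear system in the 3 coefficients.
Solving, the leading coefficient vanishes, and g(n) = 4n - 1.
Then g(2) = 7.

7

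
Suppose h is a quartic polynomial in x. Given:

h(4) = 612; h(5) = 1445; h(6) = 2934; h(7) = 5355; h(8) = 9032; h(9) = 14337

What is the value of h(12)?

First differences: 833, 1489, 2421, 3677, 5305. Second differences: 656, 932, 1256, 1628. Third differences: 276, 324, 372. Fourth differences: 48, 48.
Level-4 differences are constant, so h has degree 4.
Fitting a degree-4 polynomial gives h(x) = 2x^4 + 2x³ - 4x² + 9x.
Then h(12) = 44460.

44460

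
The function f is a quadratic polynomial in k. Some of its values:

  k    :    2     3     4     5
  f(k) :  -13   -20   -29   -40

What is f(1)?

-8

First differences: -7, -9, -11. Second differences: -2, -2.
Level-2 differences are constant, so f has degree 2.
Fitting a degree-2 polynomial gives f(k) = -k² - 2k - 5.
Then f(1) = -8.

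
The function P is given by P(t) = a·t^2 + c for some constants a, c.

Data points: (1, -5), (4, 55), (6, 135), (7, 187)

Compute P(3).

From P(1) = -5 and P(4) = 55: 1a + c = -5 and 16a + c = 55.
Subtracting: 15a = 60, so a = 4; then c = -5 − 4·1 = -9.
So P(t) = 4t² − 9, and P(3) = 27.

27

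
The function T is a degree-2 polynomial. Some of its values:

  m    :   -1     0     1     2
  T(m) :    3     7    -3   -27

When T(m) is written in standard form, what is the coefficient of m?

-3

First differences: 4, -10, -24. Second differences: -14, -14.
Level-2 differences are constant, so T has degree 2.
Fitting a degree-2 polynomial gives T(m) = -7m² - 3m + 7.
The coefficient of m is -3.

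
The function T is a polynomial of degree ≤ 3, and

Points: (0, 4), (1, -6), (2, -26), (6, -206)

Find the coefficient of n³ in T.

Write T(n) = an³ + bn² + cn + d; the 4 given values yield a linear system in the 4 coefficients.
Solving, the leading coefficient vanishes, and T(n) = -5n² - 5n + 4.
The coefficient of n³ is 0.

0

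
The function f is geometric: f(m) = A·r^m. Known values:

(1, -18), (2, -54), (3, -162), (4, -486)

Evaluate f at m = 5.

Consecutive ratio: -54/(-18) = 3, and -162/(-54) = 3, so r = 3.
Then A·3^1 = -18 gives A = -6, and f(m) = -6·3^m.
f(5) = -6·3^5 = -1458.

-1458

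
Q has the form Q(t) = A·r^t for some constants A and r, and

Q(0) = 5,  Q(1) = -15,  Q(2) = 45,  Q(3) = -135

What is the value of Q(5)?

-1215

Consecutive ratio: -15/5 = -3, and 45/(-15) = -3, so r = -3.
Then A·(-3)^0 = 5 gives A = 5, and Q(t) = 5·(-3)^t.
Q(5) = 5·(-3)^5 = -1215.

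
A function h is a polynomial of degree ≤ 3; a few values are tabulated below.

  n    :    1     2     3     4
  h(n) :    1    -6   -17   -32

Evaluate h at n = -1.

Write h(n) = an³ + bn² + cn + d; the 4 given values yield a linear system in the 4 coefficients.
Solving, the leading coefficient vanishes, and h(n) = -2n² - n + 4.
Then h(-1) = 3.

3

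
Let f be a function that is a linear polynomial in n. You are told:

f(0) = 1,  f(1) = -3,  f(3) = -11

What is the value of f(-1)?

5

Write f(n) = an + b; the 3 given values yield a linear system in the 2 coefficients.
Solving, f(n) = -4n + 1.
Then f(-1) = 5.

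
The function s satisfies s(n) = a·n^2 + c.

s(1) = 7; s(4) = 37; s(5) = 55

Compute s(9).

From s(1) = 7 and s(4) = 37: 1a + c = 7 and 16a + c = 37.
Subtracting: 15a = 30, so a = 2; then c = 7 − 2·1 = 5.
So s(n) = 2n² + 5, and s(9) = 167.

167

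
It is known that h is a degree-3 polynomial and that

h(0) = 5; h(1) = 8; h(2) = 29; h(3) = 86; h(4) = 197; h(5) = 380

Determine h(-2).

First differences: 3, 21, 57, 111, 183. Second differences: 18, 36, 54, 72. Third differences: 18, 18, 18.
Level-3 differences are constant, so h has degree 3.
Fitting a degree-3 polynomial gives h(n) = 3n³ + 5.
Then h(-2) = -19.

-19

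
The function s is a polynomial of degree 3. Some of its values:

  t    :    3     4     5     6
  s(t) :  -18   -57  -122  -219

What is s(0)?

Write s(t) = at³ + bt² + ct + d; the 4 given values yield a linear system in the 4 coefficients.
Solving, s(t) = -t³ - t² + 5t + 3.
Then s(0) = 3.

3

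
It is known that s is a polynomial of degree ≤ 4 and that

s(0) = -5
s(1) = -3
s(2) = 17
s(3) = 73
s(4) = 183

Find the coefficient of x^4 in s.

First differences: 2, 20, 56, 110. Second differences: 18, 36, 54. Third differences: 18, 18.
Level-3 differences are constant, so s has degree 3.
Fitting a degree-3 polynomial gives s(x) = 3x³ - x - 5.
The coefficient of x^4 is 0.

0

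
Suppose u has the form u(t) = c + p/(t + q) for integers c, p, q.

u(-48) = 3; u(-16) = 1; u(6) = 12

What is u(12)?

(u(t) − c)(t + q) = p for each data point; the three points give a linear system in c and q, then p follows.
Solving: c = 4, q = 0, p = 48, so u(t) = 4 + 48/(t + 0).
Then u(12) = 4 + 48/12 = 8.

8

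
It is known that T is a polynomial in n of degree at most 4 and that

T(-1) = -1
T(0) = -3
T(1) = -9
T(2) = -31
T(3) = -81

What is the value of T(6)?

-519

First differences: -2, -6, -22, -50. Second differences: -4, -16, -28. Third differences: -12, -12.
Level-3 differences are constant, so T has degree 3.
Fitting a degree-3 polynomial gives T(n) = -2n³ - 2n² - 2n - 3.
Then T(6) = -519.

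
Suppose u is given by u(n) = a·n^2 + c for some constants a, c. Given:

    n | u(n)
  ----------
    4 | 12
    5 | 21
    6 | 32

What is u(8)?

60

From u(4) = 12 and u(5) = 21: 16a + c = 12 and 25a + c = 21.
Subtracting: 9a = 9, so a = 1; then c = 12 − 1·16 = -4.
So u(n) = 1n² − 4, and u(8) = 60.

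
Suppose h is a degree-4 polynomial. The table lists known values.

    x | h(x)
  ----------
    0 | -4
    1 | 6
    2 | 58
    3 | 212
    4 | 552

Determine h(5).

Write h(x) = ax^4 + bx³ + cx² + dx + e; the 5 given values yield a linear system in the 5 coefficients.
Solving, h(x) = x^4 + 4x³ + 2x² + 3x - 4.
Then h(5) = 1186.

1186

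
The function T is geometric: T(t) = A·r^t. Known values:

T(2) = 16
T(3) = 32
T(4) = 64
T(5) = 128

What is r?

Consecutive ratio: 32/16 = 2, and 64/32 = 2, so r = 2.
Then A·2^2 = 16 gives A = 4, and T(t) = 4·2^t.

2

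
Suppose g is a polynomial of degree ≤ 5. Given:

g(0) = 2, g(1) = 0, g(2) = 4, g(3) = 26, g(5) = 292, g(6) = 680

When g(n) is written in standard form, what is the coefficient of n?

Write g(n) = an^5 + bn^4 + cn³ + dn² + en + p; the 6 given values yield a linear system in the 6 coefficients.
Solving, the leading coefficient vanishes, and g(n) = n^4 - 4n³ + 8n² - 7n + 2.
The coefficient of n is -7.

-7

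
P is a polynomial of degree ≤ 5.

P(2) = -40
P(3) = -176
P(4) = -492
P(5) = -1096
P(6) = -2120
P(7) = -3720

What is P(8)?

Write P(x) = ax^5 + bx^4 + cx³ + dx² + ex + p; the 6 given values yield a linear system in the 6 coefficients.
Solving, the leading coefficient vanishes, and P(x) = -x^4 - 4x³ + x² + 4.
Then P(8) = -6076.

-6076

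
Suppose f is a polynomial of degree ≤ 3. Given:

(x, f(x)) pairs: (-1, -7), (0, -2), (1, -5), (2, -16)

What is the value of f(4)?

-62

Write f(x) = ax³ + bx² + cx + d; the 4 given values yield a linear system in the 4 coefficients.
Solving, the leading coefficient vanishes, and f(x) = -4x² + x - 2.
Then f(4) = -62.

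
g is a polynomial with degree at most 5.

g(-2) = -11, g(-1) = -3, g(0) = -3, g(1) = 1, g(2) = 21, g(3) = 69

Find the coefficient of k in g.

Write g(k) = ak^5 + bk^4 + ck³ + dk² + ek + p; the 6 given values yield a linear system in the 6 coefficients.
Solving, the top 2 coefficients vanish, and g(k) = 2k³ + 2k² - 3.
The coefficient of k is 0.

0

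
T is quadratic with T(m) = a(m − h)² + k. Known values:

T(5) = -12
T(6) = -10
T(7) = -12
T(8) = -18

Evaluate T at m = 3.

First differences 2, -2, -6; second difference -4 = 2a, so a = -2.
Expanding, the m-coefficient is −2ah = 4h; matching it to the data gives h = 6, and then k = -10.
So T(m) = -2(m − 6)² − 10.
T(3) = -2·(-3)² − 10 = -28.

-28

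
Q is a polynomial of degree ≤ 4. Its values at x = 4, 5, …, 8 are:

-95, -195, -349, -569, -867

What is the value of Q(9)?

-1255

First differences: -100, -154, -220, -298. Second differences: -54, -66, -78. Third differences: -12, -12.
Level-3 differences are constant, so Q has degree 3.
Fitting a degree-3 polynomial gives Q(x) = -2x³ + 3x² - 5x + 5.
Then Q(9) = -1255.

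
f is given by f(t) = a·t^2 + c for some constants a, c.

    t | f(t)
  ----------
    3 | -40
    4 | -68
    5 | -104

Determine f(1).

From f(3) = -40 and f(4) = -68: 9a + c = -40 and 16a + c = -68.
Subtracting: 7a = -28, so a = -4; then c = -40 − (-4)·9 = -4.
So f(t) = -4t² − 4, and f(1) = -8.

-8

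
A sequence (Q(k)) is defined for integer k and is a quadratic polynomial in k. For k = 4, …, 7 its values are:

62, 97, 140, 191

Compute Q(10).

392

Write Q(k) = ak² + bk + c; the 4 given values yield a linear system in the 3 coefficients.
Solving, Q(k) = 4k² - k + 2.
Then Q(10) = 392.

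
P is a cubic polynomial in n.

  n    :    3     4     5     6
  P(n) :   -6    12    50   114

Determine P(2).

-10

Write P(n) = an³ + bn² + cn + d; the 4 given values yield a linear system in the 4 coefficients.
Solving, P(n) = n³ - 2n² - 5n.
Then P(2) = -10.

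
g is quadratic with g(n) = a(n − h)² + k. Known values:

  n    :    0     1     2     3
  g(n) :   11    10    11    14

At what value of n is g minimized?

1

First differences -1, 1, 3; second difference 2 = 2a, so a = 1.
Expanding, the n-coefficient is −2ah = -2h; matching it to the data gives h = 1, and then k = 10.
So g(n) = 1(n − 1)² + 10.
Hence h = 1.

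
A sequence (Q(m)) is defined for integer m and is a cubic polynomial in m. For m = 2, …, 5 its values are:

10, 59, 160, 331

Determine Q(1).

Write Q(m) = am³ + bm² + cm + d; the 4 given values yield a linear system in the 4 coefficients.
Solving, Q(m) = 3m³ - m² - 3m - 4.
Then Q(1) = -5.

-5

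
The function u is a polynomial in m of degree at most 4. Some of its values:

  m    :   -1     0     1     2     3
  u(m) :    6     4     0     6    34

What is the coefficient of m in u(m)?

-5

First differences: -2, -4, 6, 28. Second differences: -2, 10, 22. Third differences: 12, 12.
Level-3 differences are constant, so u has degree 3.
Fitting a degree-3 polynomial gives u(m) = 2m³ - m² - 5m + 4.
The coefficient of m is -5.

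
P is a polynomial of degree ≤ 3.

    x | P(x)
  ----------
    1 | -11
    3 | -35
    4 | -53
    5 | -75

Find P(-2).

-5

Write P(x) = ax³ + bx² + cx + d; the 4 given values yield a linear system in the 4 coefficients.
Solving, the leading coefficient vanishes, and P(x) = -2x² - 4x - 5.
Then P(-2) = -5.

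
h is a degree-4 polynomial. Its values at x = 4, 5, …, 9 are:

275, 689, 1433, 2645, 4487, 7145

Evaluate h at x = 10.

10829

First differences: 414, 744, 1212, 1842, 2658. Second differences: 330, 468, 630, 816. Third differences: 138, 162, 186. Fourth differences: 24, 24.
Level-4 differences are constant, so h has degree 4.
Fitting a degree-4 polynomial gives h(x) = x^4 + x³ - x² - 7x - 1.
Then h(10) = 10829.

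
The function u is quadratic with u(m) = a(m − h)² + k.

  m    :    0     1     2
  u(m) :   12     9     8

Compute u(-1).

17

First differences -3, -1; second difference 2 = 2a, so a = 1.
Expanding, the m-coefficient is −2ah = -2h; matching it to the data gives h = 2, and then k = 8.
So u(m) = 1(m − 2)² + 8.
u(-1) = 1·(-3)² + 8 = 17.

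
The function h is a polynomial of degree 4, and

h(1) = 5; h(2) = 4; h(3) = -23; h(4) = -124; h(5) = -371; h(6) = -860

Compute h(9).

-5099

First differences: -1, -27, -101, -247, -489. Second differences: -26, -74, -146, -242. Third differences: -48, -72, -96. Fourth differences: -24, -24.
Level-4 differences are constant, so h has degree 4.
Fitting a degree-4 polynomial gives h(t) = -t^4 + 2t³ + 4.
Then h(9) = -5099.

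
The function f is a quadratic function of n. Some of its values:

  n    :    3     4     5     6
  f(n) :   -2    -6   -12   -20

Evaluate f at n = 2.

First differences: -4, -6, -8. Second differences: -2, -2.
Level-2 differences are constant, so f has degree 2.
Fitting a degree-2 polynomial gives f(n) = -n² + 3n - 2.
Then f(2) = 0.

0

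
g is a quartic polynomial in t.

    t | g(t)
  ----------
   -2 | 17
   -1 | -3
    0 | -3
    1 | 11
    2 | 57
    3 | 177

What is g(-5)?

First differences: -20, 0, 14, 46, 120. Second differences: 20, 14, 32, 74. Third differences: -6, 18, 42. Fourth differences: 24, 24.
Level-4 differences are constant, so g has degree 4.
Fitting a degree-4 polynomial gives g(t) = t^4 + t³ + 6t² + 6t - 3.
Then g(-5) = 617.

617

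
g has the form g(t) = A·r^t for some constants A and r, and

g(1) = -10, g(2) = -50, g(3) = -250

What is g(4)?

-1250

Consecutive ratio: -50/(-10) = 5, and -250/(-50) = 5, so r = 5.
Then A·5^1 = -10 gives A = -2, and g(t) = -2·5^t.
g(4) = -2·5^4 = -1250.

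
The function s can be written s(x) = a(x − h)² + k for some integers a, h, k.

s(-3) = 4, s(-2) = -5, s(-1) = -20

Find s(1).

-68

First differences -9, -15; second difference -6 = 2a, so a = -3.
Expanding, the x-coefficient is −2ah = 6h; matching it to the data gives h = -4, and then k = 7.
So s(x) = -3(x + 4)² + 7.
s(1) = -3·5² + 7 = -68.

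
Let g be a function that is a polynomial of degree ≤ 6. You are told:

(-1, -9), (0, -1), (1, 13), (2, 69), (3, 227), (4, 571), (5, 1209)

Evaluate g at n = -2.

Write g(n) = an^6 + bn^5 + cn^4 + dn³ + en² + pn + q; the 7 given values yield a linear system in the 7 coefficients.
Solving, the top 2 coefficients vanish, and g(n) = n^4 + 4n³ + 2n² + 7n - 1.
Then g(-2) = -23.

-23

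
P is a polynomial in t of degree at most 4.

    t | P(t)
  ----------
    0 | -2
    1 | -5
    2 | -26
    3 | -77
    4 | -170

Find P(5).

First differences: -3, -21, -51, -93. Second differences: -18, -30, -42. Third differences: -12, -12.
Level-3 differences are constant, so P has degree 3.
Fitting a degree-3 polynomial gives P(t) = -2t³ - 3t² + 2t - 2.
Then P(5) = -317.

-317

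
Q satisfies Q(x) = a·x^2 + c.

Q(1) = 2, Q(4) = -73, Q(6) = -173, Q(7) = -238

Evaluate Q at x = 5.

From Q(1) = 2 and Q(4) = -73: 1a + c = 2 and 16a + c = -73.
Subtracting: 15a = -75, so a = -5; then c = 2 − (-5)·1 = 7.
So Q(x) = -5x² + 7, and Q(5) = -118.

-118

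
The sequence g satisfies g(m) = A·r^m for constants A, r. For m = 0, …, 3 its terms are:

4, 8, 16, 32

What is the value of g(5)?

Consecutive ratio: 8/4 = 2, and 16/8 = 2, so r = 2.
Then A·2^0 = 4 gives A = 4, and g(m) = 4·2^m.
g(5) = 4·2^5 = 128.

128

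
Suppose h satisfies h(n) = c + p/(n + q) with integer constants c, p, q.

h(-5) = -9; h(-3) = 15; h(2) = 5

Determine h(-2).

(h(n) − c)(n + q) = p for each data point; the three points give a linear system in c and q, then p follows.
Solving: c = 3, q = 4, p = 12, so h(n) = 3 + 12/(n + 4).
Then h(-2) = 3 + 12/2 = 9.

9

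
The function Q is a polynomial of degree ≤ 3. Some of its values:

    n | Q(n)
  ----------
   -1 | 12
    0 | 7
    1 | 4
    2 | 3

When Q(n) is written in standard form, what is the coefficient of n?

-4

First differences: -5, -3, -1. Second differences: 2, 2.
Level-2 differences are constant, so Q has degree 2.
Fitting a degree-2 polynomial gives Q(n) = n² - 4n + 7.
The coefficient of n is -4.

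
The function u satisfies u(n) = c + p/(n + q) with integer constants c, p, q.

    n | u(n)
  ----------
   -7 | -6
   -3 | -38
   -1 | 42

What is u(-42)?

1

(u(n) − c)(n + q) = p for each data point; the three points give a linear system in c and q, then p follows.
Solving: c = 2, q = 2, p = 40, so u(n) = 2 + 40/(n + 2).
Then u(-42) = 2 + 40/(-40) = 1.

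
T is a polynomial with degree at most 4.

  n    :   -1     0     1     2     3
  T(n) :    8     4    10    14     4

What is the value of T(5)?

First differences: -4, 6, 4, -10. Second differences: 10, -2, -14. Third differences: -12, -12.
Level-3 differences are constant, so T has degree 3.
Fitting a degree-3 polynomial gives T(n) = -2n³ + 5n² + 3n + 4.
Then T(5) = -106.

-106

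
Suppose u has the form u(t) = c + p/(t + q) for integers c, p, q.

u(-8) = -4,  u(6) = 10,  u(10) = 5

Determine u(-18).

-2

(u(t) − c)(t + q) = p for each data point; the three points give a linear system in c and q, then p follows.
Solving: c = 0, q = -2, p = 40, so u(t) = 40/(t − 2).
Then u(-18) = 0 + 40/(-20) = -2.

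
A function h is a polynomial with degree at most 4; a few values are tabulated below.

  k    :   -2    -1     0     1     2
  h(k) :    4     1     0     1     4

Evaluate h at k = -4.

First differences: -3, -1, 1, 3. Second differences: 2, 2, 2.
Level-2 differences are constant, so h has degree 2.
Fitting a degree-2 polynomial gives h(k) = k².
Then h(-4) = 16.

16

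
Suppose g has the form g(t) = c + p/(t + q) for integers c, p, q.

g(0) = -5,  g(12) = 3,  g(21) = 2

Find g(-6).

(g(t) − c)(t + q) = p for each data point; the three points give a linear system in c and q, then p follows.
Solving: c = 1, q = -3, p = 18, so g(t) = 1 + 18/(t − 3).
Then g(-6) = 1 + 18/(-9) = -1.

-1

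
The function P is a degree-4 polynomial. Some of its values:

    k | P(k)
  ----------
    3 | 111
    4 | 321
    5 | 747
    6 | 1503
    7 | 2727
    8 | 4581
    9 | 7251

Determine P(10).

10947

First differences: 210, 426, 756, 1224, 1854, 2670. Second differences: 216, 330, 468, 630, 816. Third differences: 114, 138, 162, 186. Fourth differences: 24, 24, 24.
Level-4 differences are constant, so P has degree 4.
Fitting a degree-4 polynomial gives P(k) = k^4 + k³ - k² + 5k - 3.
Then P(10) = 10947.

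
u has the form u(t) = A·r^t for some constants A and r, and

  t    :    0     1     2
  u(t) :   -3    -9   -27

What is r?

3

Consecutive ratio: -9/(-3) = 3, and -27/(-9) = 3, so r = 3.
Then A·3^0 = -3 gives A = -3, and u(t) = -3·3^t.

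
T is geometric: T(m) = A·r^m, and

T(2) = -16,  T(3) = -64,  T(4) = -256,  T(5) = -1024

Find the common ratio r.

Consecutive ratio: -64/(-16) = 4, and -256/(-64) = 4, so r = 4.
Then A·4^2 = -16 gives A = -1, and T(m) = -1·4^m.

4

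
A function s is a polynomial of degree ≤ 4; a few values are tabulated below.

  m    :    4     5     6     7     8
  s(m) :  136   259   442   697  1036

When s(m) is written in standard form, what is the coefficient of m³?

Write s(m) = am^4 + bm³ + cm² + dm + e; the 5 given values yield a linear system in the 5 coefficients.
Solving, the leading coefficient vanishes, and s(m) = 2m³ + m + 4.
The coefficient of m³ is 2.

2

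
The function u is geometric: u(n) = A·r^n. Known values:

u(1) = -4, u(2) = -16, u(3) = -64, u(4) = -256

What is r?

Consecutive ratio: -16/(-4) = 4, and -64/(-16) = 4, so r = 4.
Then A·4^1 = -4 gives A = -1, and u(n) = -1·4^n.

4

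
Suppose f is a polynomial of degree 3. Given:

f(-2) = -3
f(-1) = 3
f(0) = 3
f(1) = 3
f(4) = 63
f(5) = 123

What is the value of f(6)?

213

Write f(x) = ax³ + bx² + cx + d; the 6 given values yield a linear system in the 4 coefficients.
Solving, f(x) = x³ - x + 3.
Then f(6) = 213.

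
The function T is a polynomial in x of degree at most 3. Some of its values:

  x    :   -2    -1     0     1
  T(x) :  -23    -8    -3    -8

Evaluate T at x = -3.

-48

First differences: 15, 5, -5. Second differences: -10, -10.
Level-2 differences are constant, so T has degree 2.
Fitting a degree-2 polynomial gives T(x) = -5x² - 3.
Then T(-3) = -48.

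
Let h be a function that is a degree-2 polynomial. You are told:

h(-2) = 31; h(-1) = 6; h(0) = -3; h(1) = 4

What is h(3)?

First differences: -25, -9, 7. Second differences: 16, 16.
Level-2 differences are constant, so h has degree 2.
Fitting a degree-2 polynomial gives h(t) = 8t² - t - 3.
Then h(3) = 66.

66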